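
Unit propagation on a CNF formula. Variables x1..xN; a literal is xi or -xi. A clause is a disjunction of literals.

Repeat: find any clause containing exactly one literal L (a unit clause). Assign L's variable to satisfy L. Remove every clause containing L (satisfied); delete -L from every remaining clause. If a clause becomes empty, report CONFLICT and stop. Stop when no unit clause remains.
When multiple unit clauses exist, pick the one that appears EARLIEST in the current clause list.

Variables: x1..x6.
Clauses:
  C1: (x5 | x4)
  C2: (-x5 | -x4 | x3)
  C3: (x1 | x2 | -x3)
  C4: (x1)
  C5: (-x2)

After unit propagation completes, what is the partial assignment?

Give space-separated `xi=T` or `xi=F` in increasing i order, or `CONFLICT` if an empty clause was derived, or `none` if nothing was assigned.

Answer: x1=T x2=F

Derivation:
unit clause [1] forces x1=T; simplify:
  satisfied 2 clause(s); 3 remain; assigned so far: [1]
unit clause [-2] forces x2=F; simplify:
  satisfied 1 clause(s); 2 remain; assigned so far: [1, 2]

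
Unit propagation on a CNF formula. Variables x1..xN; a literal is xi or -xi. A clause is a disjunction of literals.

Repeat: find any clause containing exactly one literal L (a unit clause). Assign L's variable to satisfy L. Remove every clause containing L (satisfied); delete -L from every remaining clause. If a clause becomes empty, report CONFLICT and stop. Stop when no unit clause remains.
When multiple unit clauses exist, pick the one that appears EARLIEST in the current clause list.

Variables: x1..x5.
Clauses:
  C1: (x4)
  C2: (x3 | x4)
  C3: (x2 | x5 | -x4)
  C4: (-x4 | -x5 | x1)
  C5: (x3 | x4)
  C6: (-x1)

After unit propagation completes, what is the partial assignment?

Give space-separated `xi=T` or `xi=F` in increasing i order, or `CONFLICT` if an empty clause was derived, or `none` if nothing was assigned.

unit clause [4] forces x4=T; simplify:
  drop -4 from [2, 5, -4] -> [2, 5]
  drop -4 from [-4, -5, 1] -> [-5, 1]
  satisfied 3 clause(s); 3 remain; assigned so far: [4]
unit clause [-1] forces x1=F; simplify:
  drop 1 from [-5, 1] -> [-5]
  satisfied 1 clause(s); 2 remain; assigned so far: [1, 4]
unit clause [-5] forces x5=F; simplify:
  drop 5 from [2, 5] -> [2]
  satisfied 1 clause(s); 1 remain; assigned so far: [1, 4, 5]
unit clause [2] forces x2=T; simplify:
  satisfied 1 clause(s); 0 remain; assigned so far: [1, 2, 4, 5]

Answer: x1=F x2=T x4=T x5=F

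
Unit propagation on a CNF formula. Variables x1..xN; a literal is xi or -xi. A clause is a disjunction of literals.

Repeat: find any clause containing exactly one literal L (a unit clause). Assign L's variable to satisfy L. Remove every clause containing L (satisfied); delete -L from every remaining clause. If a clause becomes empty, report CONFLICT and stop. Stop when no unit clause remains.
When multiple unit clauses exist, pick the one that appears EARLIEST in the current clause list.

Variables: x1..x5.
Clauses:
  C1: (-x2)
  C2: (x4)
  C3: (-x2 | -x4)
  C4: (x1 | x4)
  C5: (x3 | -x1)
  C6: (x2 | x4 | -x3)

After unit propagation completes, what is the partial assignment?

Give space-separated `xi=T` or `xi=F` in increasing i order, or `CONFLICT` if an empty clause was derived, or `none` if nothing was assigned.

unit clause [-2] forces x2=F; simplify:
  drop 2 from [2, 4, -3] -> [4, -3]
  satisfied 2 clause(s); 4 remain; assigned so far: [2]
unit clause [4] forces x4=T; simplify:
  satisfied 3 clause(s); 1 remain; assigned so far: [2, 4]

Answer: x2=F x4=T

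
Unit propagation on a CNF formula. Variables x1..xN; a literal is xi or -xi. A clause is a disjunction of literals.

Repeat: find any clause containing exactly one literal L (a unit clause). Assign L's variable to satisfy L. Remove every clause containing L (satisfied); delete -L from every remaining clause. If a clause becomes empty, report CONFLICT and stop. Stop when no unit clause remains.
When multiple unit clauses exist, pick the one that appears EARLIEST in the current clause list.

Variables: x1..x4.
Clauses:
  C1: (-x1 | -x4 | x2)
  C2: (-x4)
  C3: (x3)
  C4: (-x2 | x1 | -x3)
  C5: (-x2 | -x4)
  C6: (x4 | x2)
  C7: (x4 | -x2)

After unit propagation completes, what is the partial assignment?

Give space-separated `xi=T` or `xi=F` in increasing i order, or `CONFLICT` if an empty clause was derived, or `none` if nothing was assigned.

unit clause [-4] forces x4=F; simplify:
  drop 4 from [4, 2] -> [2]
  drop 4 from [4, -2] -> [-2]
  satisfied 3 clause(s); 4 remain; assigned so far: [4]
unit clause [3] forces x3=T; simplify:
  drop -3 from [-2, 1, -3] -> [-2, 1]
  satisfied 1 clause(s); 3 remain; assigned so far: [3, 4]
unit clause [2] forces x2=T; simplify:
  drop -2 from [-2, 1] -> [1]
  drop -2 from [-2] -> [] (empty!)
  satisfied 1 clause(s); 2 remain; assigned so far: [2, 3, 4]
CONFLICT (empty clause)

Answer: CONFLICT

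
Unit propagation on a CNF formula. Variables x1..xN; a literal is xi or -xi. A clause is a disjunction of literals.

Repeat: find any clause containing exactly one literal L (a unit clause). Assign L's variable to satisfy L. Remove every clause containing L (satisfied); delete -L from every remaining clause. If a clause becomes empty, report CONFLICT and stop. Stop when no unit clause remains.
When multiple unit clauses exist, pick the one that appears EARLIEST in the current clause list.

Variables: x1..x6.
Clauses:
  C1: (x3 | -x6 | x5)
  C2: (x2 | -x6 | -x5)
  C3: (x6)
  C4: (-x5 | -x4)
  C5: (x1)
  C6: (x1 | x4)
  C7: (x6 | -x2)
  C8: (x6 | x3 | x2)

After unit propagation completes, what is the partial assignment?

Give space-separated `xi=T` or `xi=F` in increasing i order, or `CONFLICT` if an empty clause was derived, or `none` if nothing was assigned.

Answer: x1=T x6=T

Derivation:
unit clause [6] forces x6=T; simplify:
  drop -6 from [3, -6, 5] -> [3, 5]
  drop -6 from [2, -6, -5] -> [2, -5]
  satisfied 3 clause(s); 5 remain; assigned so far: [6]
unit clause [1] forces x1=T; simplify:
  satisfied 2 clause(s); 3 remain; assigned so far: [1, 6]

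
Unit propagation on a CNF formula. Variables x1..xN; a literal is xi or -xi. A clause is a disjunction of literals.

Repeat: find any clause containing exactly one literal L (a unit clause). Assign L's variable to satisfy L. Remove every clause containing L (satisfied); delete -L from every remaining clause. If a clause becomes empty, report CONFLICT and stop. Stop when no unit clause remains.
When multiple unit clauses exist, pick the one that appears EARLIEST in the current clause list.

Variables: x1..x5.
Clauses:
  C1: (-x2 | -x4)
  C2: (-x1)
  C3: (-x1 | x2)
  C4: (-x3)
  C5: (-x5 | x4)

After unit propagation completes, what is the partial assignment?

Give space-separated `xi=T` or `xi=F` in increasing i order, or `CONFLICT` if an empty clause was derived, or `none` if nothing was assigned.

Answer: x1=F x3=F

Derivation:
unit clause [-1] forces x1=F; simplify:
  satisfied 2 clause(s); 3 remain; assigned so far: [1]
unit clause [-3] forces x3=F; simplify:
  satisfied 1 clause(s); 2 remain; assigned so far: [1, 3]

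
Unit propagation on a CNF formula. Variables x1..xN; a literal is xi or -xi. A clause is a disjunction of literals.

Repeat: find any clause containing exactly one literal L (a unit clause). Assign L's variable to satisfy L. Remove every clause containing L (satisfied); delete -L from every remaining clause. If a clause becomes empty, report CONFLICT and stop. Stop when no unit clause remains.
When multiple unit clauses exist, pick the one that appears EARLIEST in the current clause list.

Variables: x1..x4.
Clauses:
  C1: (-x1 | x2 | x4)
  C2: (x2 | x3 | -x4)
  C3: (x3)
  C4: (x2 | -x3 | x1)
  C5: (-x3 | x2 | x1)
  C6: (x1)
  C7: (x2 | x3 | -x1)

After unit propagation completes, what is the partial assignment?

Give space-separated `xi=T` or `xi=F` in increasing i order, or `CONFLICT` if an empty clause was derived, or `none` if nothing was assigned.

unit clause [3] forces x3=T; simplify:
  drop -3 from [2, -3, 1] -> [2, 1]
  drop -3 from [-3, 2, 1] -> [2, 1]
  satisfied 3 clause(s); 4 remain; assigned so far: [3]
unit clause [1] forces x1=T; simplify:
  drop -1 from [-1, 2, 4] -> [2, 4]
  satisfied 3 clause(s); 1 remain; assigned so far: [1, 3]

Answer: x1=T x3=T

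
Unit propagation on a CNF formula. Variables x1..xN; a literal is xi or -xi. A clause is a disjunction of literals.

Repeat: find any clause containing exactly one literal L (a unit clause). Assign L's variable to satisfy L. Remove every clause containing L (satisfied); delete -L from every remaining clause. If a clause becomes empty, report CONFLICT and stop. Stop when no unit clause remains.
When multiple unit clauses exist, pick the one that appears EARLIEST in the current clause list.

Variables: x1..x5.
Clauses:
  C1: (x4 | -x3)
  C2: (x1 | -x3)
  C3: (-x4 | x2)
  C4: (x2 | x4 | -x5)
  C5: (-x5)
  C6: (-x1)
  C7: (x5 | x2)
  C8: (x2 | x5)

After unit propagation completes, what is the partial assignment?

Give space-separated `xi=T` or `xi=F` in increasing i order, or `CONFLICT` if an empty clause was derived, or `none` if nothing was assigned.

unit clause [-5] forces x5=F; simplify:
  drop 5 from [5, 2] -> [2]
  drop 5 from [2, 5] -> [2]
  satisfied 2 clause(s); 6 remain; assigned so far: [5]
unit clause [-1] forces x1=F; simplify:
  drop 1 from [1, -3] -> [-3]
  satisfied 1 clause(s); 5 remain; assigned so far: [1, 5]
unit clause [-3] forces x3=F; simplify:
  satisfied 2 clause(s); 3 remain; assigned so far: [1, 3, 5]
unit clause [2] forces x2=T; simplify:
  satisfied 3 clause(s); 0 remain; assigned so far: [1, 2, 3, 5]

Answer: x1=F x2=T x3=F x5=F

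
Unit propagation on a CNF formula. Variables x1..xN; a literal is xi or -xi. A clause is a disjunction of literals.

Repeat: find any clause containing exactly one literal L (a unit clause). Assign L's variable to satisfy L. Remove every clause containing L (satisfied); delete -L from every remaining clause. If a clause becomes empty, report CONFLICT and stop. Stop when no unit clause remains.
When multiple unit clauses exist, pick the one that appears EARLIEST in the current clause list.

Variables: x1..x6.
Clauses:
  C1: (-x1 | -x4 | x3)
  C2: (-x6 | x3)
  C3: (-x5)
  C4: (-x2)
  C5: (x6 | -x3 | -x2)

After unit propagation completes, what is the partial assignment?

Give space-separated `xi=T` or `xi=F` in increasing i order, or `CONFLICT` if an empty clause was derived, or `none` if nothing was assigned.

unit clause [-5] forces x5=F; simplify:
  satisfied 1 clause(s); 4 remain; assigned so far: [5]
unit clause [-2] forces x2=F; simplify:
  satisfied 2 clause(s); 2 remain; assigned so far: [2, 5]

Answer: x2=F x5=F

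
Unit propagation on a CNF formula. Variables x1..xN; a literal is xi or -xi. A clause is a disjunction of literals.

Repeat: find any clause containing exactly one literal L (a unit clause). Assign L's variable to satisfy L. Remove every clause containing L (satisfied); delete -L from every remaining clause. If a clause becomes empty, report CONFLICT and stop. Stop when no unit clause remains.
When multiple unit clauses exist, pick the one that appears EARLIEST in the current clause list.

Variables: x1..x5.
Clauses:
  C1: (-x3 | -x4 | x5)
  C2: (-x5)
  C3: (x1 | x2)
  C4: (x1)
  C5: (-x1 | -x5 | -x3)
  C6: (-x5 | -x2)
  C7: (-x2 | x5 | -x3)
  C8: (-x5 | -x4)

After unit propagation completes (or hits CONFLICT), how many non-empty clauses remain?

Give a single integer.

unit clause [-5] forces x5=F; simplify:
  drop 5 from [-3, -4, 5] -> [-3, -4]
  drop 5 from [-2, 5, -3] -> [-2, -3]
  satisfied 4 clause(s); 4 remain; assigned so far: [5]
unit clause [1] forces x1=T; simplify:
  satisfied 2 clause(s); 2 remain; assigned so far: [1, 5]

Answer: 2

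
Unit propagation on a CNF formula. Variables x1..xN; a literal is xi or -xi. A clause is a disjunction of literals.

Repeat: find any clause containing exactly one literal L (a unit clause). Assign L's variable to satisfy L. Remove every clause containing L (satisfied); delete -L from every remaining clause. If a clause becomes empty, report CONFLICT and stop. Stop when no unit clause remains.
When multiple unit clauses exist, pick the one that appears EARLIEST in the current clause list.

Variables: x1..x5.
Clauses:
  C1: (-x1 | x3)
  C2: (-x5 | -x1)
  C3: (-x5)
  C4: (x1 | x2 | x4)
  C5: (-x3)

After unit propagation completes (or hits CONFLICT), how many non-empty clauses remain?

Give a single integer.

Answer: 1

Derivation:
unit clause [-5] forces x5=F; simplify:
  satisfied 2 clause(s); 3 remain; assigned so far: [5]
unit clause [-3] forces x3=F; simplify:
  drop 3 from [-1, 3] -> [-1]
  satisfied 1 clause(s); 2 remain; assigned so far: [3, 5]
unit clause [-1] forces x1=F; simplify:
  drop 1 from [1, 2, 4] -> [2, 4]
  satisfied 1 clause(s); 1 remain; assigned so far: [1, 3, 5]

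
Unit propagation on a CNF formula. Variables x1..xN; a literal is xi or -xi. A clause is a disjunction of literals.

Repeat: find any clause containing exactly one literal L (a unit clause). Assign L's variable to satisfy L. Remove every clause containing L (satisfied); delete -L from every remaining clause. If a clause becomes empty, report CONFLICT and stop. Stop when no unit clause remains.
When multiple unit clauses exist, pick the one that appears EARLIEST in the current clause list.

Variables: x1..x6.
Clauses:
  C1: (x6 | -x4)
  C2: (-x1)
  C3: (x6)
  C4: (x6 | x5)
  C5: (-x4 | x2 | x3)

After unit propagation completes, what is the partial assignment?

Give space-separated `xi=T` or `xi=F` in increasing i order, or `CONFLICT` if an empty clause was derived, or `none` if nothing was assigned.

unit clause [-1] forces x1=F; simplify:
  satisfied 1 clause(s); 4 remain; assigned so far: [1]
unit clause [6] forces x6=T; simplify:
  satisfied 3 clause(s); 1 remain; assigned so far: [1, 6]

Answer: x1=F x6=T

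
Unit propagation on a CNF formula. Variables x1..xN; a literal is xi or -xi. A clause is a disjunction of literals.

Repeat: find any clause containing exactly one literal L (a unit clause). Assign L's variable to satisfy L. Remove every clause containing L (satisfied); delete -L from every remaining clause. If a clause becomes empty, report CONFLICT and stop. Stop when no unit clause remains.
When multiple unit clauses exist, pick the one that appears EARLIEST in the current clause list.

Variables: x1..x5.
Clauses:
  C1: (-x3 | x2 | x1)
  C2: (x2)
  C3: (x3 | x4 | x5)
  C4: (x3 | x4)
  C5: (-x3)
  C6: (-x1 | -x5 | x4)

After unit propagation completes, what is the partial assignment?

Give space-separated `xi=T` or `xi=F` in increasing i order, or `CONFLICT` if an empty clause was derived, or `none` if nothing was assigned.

Answer: x2=T x3=F x4=T

Derivation:
unit clause [2] forces x2=T; simplify:
  satisfied 2 clause(s); 4 remain; assigned so far: [2]
unit clause [-3] forces x3=F; simplify:
  drop 3 from [3, 4, 5] -> [4, 5]
  drop 3 from [3, 4] -> [4]
  satisfied 1 clause(s); 3 remain; assigned so far: [2, 3]
unit clause [4] forces x4=T; simplify:
  satisfied 3 clause(s); 0 remain; assigned so far: [2, 3, 4]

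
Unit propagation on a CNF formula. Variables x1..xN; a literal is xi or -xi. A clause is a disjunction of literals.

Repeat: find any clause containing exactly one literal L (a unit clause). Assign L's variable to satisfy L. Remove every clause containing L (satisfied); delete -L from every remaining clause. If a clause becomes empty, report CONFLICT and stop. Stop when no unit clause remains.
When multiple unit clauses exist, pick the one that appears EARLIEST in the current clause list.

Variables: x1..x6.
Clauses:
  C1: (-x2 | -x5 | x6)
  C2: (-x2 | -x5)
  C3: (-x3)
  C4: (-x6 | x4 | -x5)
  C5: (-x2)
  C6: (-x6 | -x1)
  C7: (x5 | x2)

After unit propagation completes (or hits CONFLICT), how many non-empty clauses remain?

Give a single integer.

unit clause [-3] forces x3=F; simplify:
  satisfied 1 clause(s); 6 remain; assigned so far: [3]
unit clause [-2] forces x2=F; simplify:
  drop 2 from [5, 2] -> [5]
  satisfied 3 clause(s); 3 remain; assigned so far: [2, 3]
unit clause [5] forces x5=T; simplify:
  drop -5 from [-6, 4, -5] -> [-6, 4]
  satisfied 1 clause(s); 2 remain; assigned so far: [2, 3, 5]

Answer: 2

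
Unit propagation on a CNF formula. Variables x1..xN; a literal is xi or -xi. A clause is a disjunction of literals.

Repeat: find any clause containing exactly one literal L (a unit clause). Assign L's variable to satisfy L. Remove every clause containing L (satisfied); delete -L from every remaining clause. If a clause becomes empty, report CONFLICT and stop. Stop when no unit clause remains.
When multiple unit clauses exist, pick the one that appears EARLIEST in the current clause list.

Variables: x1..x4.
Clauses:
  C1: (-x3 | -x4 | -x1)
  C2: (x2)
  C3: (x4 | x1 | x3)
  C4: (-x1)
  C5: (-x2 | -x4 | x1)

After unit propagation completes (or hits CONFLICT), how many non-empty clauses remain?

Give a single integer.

Answer: 0

Derivation:
unit clause [2] forces x2=T; simplify:
  drop -2 from [-2, -4, 1] -> [-4, 1]
  satisfied 1 clause(s); 4 remain; assigned so far: [2]
unit clause [-1] forces x1=F; simplify:
  drop 1 from [4, 1, 3] -> [4, 3]
  drop 1 from [-4, 1] -> [-4]
  satisfied 2 clause(s); 2 remain; assigned so far: [1, 2]
unit clause [-4] forces x4=F; simplify:
  drop 4 from [4, 3] -> [3]
  satisfied 1 clause(s); 1 remain; assigned so far: [1, 2, 4]
unit clause [3] forces x3=T; simplify:
  satisfied 1 clause(s); 0 remain; assigned so far: [1, 2, 3, 4]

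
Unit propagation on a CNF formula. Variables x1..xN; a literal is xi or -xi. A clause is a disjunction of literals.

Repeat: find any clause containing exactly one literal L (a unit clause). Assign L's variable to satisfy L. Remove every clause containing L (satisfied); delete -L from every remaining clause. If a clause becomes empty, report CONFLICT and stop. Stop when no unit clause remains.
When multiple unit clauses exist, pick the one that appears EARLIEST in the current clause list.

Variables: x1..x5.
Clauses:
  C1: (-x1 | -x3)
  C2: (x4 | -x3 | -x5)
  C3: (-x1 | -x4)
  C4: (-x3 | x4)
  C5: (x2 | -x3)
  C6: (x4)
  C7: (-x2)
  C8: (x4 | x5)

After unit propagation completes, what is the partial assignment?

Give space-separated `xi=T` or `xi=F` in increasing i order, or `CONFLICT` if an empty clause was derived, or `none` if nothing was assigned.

unit clause [4] forces x4=T; simplify:
  drop -4 from [-1, -4] -> [-1]
  satisfied 4 clause(s); 4 remain; assigned so far: [4]
unit clause [-1] forces x1=F; simplify:
  satisfied 2 clause(s); 2 remain; assigned so far: [1, 4]
unit clause [-2] forces x2=F; simplify:
  drop 2 from [2, -3] -> [-3]
  satisfied 1 clause(s); 1 remain; assigned so far: [1, 2, 4]
unit clause [-3] forces x3=F; simplify:
  satisfied 1 clause(s); 0 remain; assigned so far: [1, 2, 3, 4]

Answer: x1=F x2=F x3=F x4=T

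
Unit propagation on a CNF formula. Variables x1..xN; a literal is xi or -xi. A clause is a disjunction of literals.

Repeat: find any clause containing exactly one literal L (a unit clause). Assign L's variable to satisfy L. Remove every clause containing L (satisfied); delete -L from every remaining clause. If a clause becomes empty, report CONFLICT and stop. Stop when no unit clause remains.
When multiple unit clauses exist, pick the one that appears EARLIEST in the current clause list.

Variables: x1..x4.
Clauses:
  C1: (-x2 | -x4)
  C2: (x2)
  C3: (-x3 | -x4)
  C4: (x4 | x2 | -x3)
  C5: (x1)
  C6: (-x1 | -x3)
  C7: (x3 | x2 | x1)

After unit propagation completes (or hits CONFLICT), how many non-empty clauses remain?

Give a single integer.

unit clause [2] forces x2=T; simplify:
  drop -2 from [-2, -4] -> [-4]
  satisfied 3 clause(s); 4 remain; assigned so far: [2]
unit clause [-4] forces x4=F; simplify:
  satisfied 2 clause(s); 2 remain; assigned so far: [2, 4]
unit clause [1] forces x1=T; simplify:
  drop -1 from [-1, -3] -> [-3]
  satisfied 1 clause(s); 1 remain; assigned so far: [1, 2, 4]
unit clause [-3] forces x3=F; simplify:
  satisfied 1 clause(s); 0 remain; assigned so far: [1, 2, 3, 4]

Answer: 0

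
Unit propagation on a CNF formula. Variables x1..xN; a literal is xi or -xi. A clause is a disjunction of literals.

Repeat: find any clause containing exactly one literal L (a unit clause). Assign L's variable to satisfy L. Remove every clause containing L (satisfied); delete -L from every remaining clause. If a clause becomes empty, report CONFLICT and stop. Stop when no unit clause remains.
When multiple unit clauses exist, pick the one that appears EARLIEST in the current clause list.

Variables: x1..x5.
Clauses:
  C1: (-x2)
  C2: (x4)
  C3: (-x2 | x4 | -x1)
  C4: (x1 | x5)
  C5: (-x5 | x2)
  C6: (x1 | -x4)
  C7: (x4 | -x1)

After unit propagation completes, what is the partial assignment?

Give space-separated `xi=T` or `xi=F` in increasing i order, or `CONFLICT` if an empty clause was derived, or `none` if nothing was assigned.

unit clause [-2] forces x2=F; simplify:
  drop 2 from [-5, 2] -> [-5]
  satisfied 2 clause(s); 5 remain; assigned so far: [2]
unit clause [4] forces x4=T; simplify:
  drop -4 from [1, -4] -> [1]
  satisfied 2 clause(s); 3 remain; assigned so far: [2, 4]
unit clause [-5] forces x5=F; simplify:
  drop 5 from [1, 5] -> [1]
  satisfied 1 clause(s); 2 remain; assigned so far: [2, 4, 5]
unit clause [1] forces x1=T; simplify:
  satisfied 2 clause(s); 0 remain; assigned so far: [1, 2, 4, 5]

Answer: x1=T x2=F x4=T x5=F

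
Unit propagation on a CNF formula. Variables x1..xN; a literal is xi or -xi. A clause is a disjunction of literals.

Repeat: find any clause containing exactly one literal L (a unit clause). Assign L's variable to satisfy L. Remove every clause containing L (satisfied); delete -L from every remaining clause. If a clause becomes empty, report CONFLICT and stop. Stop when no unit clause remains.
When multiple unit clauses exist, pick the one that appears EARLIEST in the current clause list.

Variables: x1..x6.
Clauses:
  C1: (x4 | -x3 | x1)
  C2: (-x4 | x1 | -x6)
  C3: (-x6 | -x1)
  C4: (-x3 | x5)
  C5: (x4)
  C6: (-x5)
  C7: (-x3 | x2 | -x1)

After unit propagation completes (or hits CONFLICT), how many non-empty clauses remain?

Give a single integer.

Answer: 2

Derivation:
unit clause [4] forces x4=T; simplify:
  drop -4 from [-4, 1, -6] -> [1, -6]
  satisfied 2 clause(s); 5 remain; assigned so far: [4]
unit clause [-5] forces x5=F; simplify:
  drop 5 from [-3, 5] -> [-3]
  satisfied 1 clause(s); 4 remain; assigned so far: [4, 5]
unit clause [-3] forces x3=F; simplify:
  satisfied 2 clause(s); 2 remain; assigned so far: [3, 4, 5]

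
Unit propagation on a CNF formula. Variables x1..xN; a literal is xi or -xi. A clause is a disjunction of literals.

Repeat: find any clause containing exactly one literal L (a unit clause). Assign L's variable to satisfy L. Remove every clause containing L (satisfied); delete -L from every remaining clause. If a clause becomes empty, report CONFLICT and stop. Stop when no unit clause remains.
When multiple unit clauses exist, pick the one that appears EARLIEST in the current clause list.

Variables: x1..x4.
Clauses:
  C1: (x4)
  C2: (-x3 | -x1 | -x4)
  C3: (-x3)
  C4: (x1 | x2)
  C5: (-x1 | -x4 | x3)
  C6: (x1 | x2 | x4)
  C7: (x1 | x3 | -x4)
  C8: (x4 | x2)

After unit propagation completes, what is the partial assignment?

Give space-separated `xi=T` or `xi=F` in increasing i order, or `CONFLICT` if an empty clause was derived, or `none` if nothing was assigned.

Answer: CONFLICT

Derivation:
unit clause [4] forces x4=T; simplify:
  drop -4 from [-3, -1, -4] -> [-3, -1]
  drop -4 from [-1, -4, 3] -> [-1, 3]
  drop -4 from [1, 3, -4] -> [1, 3]
  satisfied 3 clause(s); 5 remain; assigned so far: [4]
unit clause [-3] forces x3=F; simplify:
  drop 3 from [-1, 3] -> [-1]
  drop 3 from [1, 3] -> [1]
  satisfied 2 clause(s); 3 remain; assigned so far: [3, 4]
unit clause [-1] forces x1=F; simplify:
  drop 1 from [1, 2] -> [2]
  drop 1 from [1] -> [] (empty!)
  satisfied 1 clause(s); 2 remain; assigned so far: [1, 3, 4]
CONFLICT (empty clause)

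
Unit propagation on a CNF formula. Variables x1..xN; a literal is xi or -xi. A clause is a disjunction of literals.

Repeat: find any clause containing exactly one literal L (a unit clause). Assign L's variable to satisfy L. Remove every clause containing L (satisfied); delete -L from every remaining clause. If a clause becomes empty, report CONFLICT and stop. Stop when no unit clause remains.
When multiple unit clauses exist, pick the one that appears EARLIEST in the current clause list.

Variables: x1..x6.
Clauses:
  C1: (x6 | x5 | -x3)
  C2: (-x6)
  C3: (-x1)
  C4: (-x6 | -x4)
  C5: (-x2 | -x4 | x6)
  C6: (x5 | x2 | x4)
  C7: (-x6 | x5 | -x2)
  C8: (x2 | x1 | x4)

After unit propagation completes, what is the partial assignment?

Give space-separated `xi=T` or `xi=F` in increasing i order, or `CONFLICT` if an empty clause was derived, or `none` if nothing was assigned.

Answer: x1=F x6=F

Derivation:
unit clause [-6] forces x6=F; simplify:
  drop 6 from [6, 5, -3] -> [5, -3]
  drop 6 from [-2, -4, 6] -> [-2, -4]
  satisfied 3 clause(s); 5 remain; assigned so far: [6]
unit clause [-1] forces x1=F; simplify:
  drop 1 from [2, 1, 4] -> [2, 4]
  satisfied 1 clause(s); 4 remain; assigned so far: [1, 6]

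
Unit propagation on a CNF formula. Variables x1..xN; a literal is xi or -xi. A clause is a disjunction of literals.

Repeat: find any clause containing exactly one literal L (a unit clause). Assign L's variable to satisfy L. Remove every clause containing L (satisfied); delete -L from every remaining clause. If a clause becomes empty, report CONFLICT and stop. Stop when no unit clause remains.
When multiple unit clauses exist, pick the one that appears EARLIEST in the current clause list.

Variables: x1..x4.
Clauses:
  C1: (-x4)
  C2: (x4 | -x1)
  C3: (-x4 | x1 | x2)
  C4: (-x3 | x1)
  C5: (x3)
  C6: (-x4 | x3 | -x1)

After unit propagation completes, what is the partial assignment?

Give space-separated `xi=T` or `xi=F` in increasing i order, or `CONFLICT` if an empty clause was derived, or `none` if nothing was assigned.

unit clause [-4] forces x4=F; simplify:
  drop 4 from [4, -1] -> [-1]
  satisfied 3 clause(s); 3 remain; assigned so far: [4]
unit clause [-1] forces x1=F; simplify:
  drop 1 from [-3, 1] -> [-3]
  satisfied 1 clause(s); 2 remain; assigned so far: [1, 4]
unit clause [-3] forces x3=F; simplify:
  drop 3 from [3] -> [] (empty!)
  satisfied 1 clause(s); 1 remain; assigned so far: [1, 3, 4]
CONFLICT (empty clause)

Answer: CONFLICT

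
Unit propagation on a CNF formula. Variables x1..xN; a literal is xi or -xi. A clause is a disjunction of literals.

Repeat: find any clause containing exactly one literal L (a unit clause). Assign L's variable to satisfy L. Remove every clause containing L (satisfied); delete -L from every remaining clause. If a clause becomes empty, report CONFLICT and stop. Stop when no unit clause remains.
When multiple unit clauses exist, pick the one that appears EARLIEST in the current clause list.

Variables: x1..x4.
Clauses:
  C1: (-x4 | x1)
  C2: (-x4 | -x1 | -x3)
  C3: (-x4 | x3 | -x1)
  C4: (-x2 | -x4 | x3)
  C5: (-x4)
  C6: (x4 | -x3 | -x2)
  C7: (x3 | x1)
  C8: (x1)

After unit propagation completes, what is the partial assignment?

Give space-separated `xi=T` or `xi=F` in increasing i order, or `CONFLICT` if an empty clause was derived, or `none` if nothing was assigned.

Answer: x1=T x4=F

Derivation:
unit clause [-4] forces x4=F; simplify:
  drop 4 from [4, -3, -2] -> [-3, -2]
  satisfied 5 clause(s); 3 remain; assigned so far: [4]
unit clause [1] forces x1=T; simplify:
  satisfied 2 clause(s); 1 remain; assigned so far: [1, 4]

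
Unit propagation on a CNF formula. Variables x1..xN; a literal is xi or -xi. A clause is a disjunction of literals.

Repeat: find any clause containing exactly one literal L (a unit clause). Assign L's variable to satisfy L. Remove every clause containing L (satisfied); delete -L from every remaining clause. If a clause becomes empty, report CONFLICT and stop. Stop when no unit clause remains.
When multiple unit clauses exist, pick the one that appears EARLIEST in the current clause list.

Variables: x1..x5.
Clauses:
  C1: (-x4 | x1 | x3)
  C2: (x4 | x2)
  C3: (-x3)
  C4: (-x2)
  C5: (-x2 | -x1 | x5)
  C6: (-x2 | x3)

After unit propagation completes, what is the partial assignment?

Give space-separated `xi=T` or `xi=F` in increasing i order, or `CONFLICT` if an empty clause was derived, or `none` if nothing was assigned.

Answer: x1=T x2=F x3=F x4=T

Derivation:
unit clause [-3] forces x3=F; simplify:
  drop 3 from [-4, 1, 3] -> [-4, 1]
  drop 3 from [-2, 3] -> [-2]
  satisfied 1 clause(s); 5 remain; assigned so far: [3]
unit clause [-2] forces x2=F; simplify:
  drop 2 from [4, 2] -> [4]
  satisfied 3 clause(s); 2 remain; assigned so far: [2, 3]
unit clause [4] forces x4=T; simplify:
  drop -4 from [-4, 1] -> [1]
  satisfied 1 clause(s); 1 remain; assigned so far: [2, 3, 4]
unit clause [1] forces x1=T; simplify:
  satisfied 1 clause(s); 0 remain; assigned so far: [1, 2, 3, 4]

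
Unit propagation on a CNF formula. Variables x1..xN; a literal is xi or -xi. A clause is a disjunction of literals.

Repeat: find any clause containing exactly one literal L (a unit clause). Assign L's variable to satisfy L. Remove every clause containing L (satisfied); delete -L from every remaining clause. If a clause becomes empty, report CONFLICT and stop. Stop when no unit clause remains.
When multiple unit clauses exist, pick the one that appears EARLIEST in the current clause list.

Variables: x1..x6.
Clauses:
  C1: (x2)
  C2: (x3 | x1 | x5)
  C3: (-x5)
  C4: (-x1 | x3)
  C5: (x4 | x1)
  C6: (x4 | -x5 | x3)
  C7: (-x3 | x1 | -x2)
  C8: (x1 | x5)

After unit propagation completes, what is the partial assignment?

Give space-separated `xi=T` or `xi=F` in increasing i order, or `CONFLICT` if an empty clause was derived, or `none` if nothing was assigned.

unit clause [2] forces x2=T; simplify:
  drop -2 from [-3, 1, -2] -> [-3, 1]
  satisfied 1 clause(s); 7 remain; assigned so far: [2]
unit clause [-5] forces x5=F; simplify:
  drop 5 from [3, 1, 5] -> [3, 1]
  drop 5 from [1, 5] -> [1]
  satisfied 2 clause(s); 5 remain; assigned so far: [2, 5]
unit clause [1] forces x1=T; simplify:
  drop -1 from [-1, 3] -> [3]
  satisfied 4 clause(s); 1 remain; assigned so far: [1, 2, 5]
unit clause [3] forces x3=T; simplify:
  satisfied 1 clause(s); 0 remain; assigned so far: [1, 2, 3, 5]

Answer: x1=T x2=T x3=T x5=F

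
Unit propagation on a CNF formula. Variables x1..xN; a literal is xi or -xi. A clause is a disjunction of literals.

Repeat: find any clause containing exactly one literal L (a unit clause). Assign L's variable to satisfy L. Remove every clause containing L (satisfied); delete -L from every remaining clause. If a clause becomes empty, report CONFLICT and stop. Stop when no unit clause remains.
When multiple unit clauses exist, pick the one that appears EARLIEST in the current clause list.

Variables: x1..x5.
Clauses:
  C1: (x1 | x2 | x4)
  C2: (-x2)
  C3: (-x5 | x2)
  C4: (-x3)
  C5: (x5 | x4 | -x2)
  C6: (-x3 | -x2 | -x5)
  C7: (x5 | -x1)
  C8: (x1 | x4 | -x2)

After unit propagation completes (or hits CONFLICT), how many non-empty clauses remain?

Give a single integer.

Answer: 0

Derivation:
unit clause [-2] forces x2=F; simplify:
  drop 2 from [1, 2, 4] -> [1, 4]
  drop 2 from [-5, 2] -> [-5]
  satisfied 4 clause(s); 4 remain; assigned so far: [2]
unit clause [-5] forces x5=F; simplify:
  drop 5 from [5, -1] -> [-1]
  satisfied 1 clause(s); 3 remain; assigned so far: [2, 5]
unit clause [-3] forces x3=F; simplify:
  satisfied 1 clause(s); 2 remain; assigned so far: [2, 3, 5]
unit clause [-1] forces x1=F; simplify:
  drop 1 from [1, 4] -> [4]
  satisfied 1 clause(s); 1 remain; assigned so far: [1, 2, 3, 5]
unit clause [4] forces x4=T; simplify:
  satisfied 1 clause(s); 0 remain; assigned so far: [1, 2, 3, 4, 5]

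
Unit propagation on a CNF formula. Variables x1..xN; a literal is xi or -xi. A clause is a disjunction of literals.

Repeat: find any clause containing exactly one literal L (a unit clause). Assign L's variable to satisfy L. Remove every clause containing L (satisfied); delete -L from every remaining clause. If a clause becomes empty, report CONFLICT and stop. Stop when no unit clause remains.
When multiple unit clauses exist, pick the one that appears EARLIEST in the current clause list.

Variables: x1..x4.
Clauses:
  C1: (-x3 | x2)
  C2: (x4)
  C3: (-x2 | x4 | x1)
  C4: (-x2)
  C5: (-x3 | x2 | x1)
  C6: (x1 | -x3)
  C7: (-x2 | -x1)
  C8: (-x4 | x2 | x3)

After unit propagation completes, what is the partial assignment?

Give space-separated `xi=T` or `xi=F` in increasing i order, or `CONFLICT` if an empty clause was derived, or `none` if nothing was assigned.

Answer: CONFLICT

Derivation:
unit clause [4] forces x4=T; simplify:
  drop -4 from [-4, 2, 3] -> [2, 3]
  satisfied 2 clause(s); 6 remain; assigned so far: [4]
unit clause [-2] forces x2=F; simplify:
  drop 2 from [-3, 2] -> [-3]
  drop 2 from [-3, 2, 1] -> [-3, 1]
  drop 2 from [2, 3] -> [3]
  satisfied 2 clause(s); 4 remain; assigned so far: [2, 4]
unit clause [-3] forces x3=F; simplify:
  drop 3 from [3] -> [] (empty!)
  satisfied 3 clause(s); 1 remain; assigned so far: [2, 3, 4]
CONFLICT (empty clause)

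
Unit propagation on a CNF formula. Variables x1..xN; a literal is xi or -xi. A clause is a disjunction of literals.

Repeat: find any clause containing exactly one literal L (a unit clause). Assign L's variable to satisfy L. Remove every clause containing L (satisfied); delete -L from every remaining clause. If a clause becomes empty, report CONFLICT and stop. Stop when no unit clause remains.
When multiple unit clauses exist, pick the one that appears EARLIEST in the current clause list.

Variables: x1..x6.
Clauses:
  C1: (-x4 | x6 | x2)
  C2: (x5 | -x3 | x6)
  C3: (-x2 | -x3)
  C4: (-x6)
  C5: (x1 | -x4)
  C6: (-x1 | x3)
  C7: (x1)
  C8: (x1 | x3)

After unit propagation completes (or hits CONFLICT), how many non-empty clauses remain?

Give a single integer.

unit clause [-6] forces x6=F; simplify:
  drop 6 from [-4, 6, 2] -> [-4, 2]
  drop 6 from [5, -3, 6] -> [5, -3]
  satisfied 1 clause(s); 7 remain; assigned so far: [6]
unit clause [1] forces x1=T; simplify:
  drop -1 from [-1, 3] -> [3]
  satisfied 3 clause(s); 4 remain; assigned so far: [1, 6]
unit clause [3] forces x3=T; simplify:
  drop -3 from [5, -3] -> [5]
  drop -3 from [-2, -3] -> [-2]
  satisfied 1 clause(s); 3 remain; assigned so far: [1, 3, 6]
unit clause [5] forces x5=T; simplify:
  satisfied 1 clause(s); 2 remain; assigned so far: [1, 3, 5, 6]
unit clause [-2] forces x2=F; simplify:
  drop 2 from [-4, 2] -> [-4]
  satisfied 1 clause(s); 1 remain; assigned so far: [1, 2, 3, 5, 6]
unit clause [-4] forces x4=F; simplify:
  satisfied 1 clause(s); 0 remain; assigned so far: [1, 2, 3, 4, 5, 6]

Answer: 0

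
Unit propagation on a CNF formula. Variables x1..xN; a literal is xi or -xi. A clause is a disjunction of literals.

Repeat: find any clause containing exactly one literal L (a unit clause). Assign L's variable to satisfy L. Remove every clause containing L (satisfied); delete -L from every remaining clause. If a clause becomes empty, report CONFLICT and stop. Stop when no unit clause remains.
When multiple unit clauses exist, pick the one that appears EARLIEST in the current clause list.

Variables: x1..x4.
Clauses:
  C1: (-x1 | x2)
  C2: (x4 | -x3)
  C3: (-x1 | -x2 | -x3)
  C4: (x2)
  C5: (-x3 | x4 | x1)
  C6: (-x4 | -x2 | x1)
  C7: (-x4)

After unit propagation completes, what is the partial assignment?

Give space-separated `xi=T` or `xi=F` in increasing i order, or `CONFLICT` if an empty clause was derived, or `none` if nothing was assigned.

Answer: x2=T x3=F x4=F

Derivation:
unit clause [2] forces x2=T; simplify:
  drop -2 from [-1, -2, -3] -> [-1, -3]
  drop -2 from [-4, -2, 1] -> [-4, 1]
  satisfied 2 clause(s); 5 remain; assigned so far: [2]
unit clause [-4] forces x4=F; simplify:
  drop 4 from [4, -3] -> [-3]
  drop 4 from [-3, 4, 1] -> [-3, 1]
  satisfied 2 clause(s); 3 remain; assigned so far: [2, 4]
unit clause [-3] forces x3=F; simplify:
  satisfied 3 clause(s); 0 remain; assigned so far: [2, 3, 4]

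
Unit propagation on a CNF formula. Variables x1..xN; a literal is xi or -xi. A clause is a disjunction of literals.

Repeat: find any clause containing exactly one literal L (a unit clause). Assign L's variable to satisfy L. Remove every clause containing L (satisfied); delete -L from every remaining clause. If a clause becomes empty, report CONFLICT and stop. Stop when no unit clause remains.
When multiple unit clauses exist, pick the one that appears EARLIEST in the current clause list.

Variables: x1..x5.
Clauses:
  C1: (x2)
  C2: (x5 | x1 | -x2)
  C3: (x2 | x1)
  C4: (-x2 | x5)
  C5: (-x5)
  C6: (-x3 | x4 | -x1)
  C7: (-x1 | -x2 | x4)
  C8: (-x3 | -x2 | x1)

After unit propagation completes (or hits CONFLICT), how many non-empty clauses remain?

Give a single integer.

unit clause [2] forces x2=T; simplify:
  drop -2 from [5, 1, -2] -> [5, 1]
  drop -2 from [-2, 5] -> [5]
  drop -2 from [-1, -2, 4] -> [-1, 4]
  drop -2 from [-3, -2, 1] -> [-3, 1]
  satisfied 2 clause(s); 6 remain; assigned so far: [2]
unit clause [5] forces x5=T; simplify:
  drop -5 from [-5] -> [] (empty!)
  satisfied 2 clause(s); 4 remain; assigned so far: [2, 5]
CONFLICT (empty clause)

Answer: 3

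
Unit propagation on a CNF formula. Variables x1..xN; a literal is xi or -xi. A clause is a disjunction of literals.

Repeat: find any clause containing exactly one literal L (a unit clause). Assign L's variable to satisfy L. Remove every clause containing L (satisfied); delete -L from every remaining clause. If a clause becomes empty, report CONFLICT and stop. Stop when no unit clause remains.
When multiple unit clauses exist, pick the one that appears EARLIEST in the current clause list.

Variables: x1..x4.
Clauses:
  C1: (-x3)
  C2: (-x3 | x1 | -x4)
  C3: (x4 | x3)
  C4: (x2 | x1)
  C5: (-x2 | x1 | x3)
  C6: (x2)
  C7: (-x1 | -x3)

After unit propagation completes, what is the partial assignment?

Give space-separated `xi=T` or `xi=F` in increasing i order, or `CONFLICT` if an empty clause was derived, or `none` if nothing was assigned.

unit clause [-3] forces x3=F; simplify:
  drop 3 from [4, 3] -> [4]
  drop 3 from [-2, 1, 3] -> [-2, 1]
  satisfied 3 clause(s); 4 remain; assigned so far: [3]
unit clause [4] forces x4=T; simplify:
  satisfied 1 clause(s); 3 remain; assigned so far: [3, 4]
unit clause [2] forces x2=T; simplify:
  drop -2 from [-2, 1] -> [1]
  satisfied 2 clause(s); 1 remain; assigned so far: [2, 3, 4]
unit clause [1] forces x1=T; simplify:
  satisfied 1 clause(s); 0 remain; assigned so far: [1, 2, 3, 4]

Answer: x1=T x2=T x3=F x4=T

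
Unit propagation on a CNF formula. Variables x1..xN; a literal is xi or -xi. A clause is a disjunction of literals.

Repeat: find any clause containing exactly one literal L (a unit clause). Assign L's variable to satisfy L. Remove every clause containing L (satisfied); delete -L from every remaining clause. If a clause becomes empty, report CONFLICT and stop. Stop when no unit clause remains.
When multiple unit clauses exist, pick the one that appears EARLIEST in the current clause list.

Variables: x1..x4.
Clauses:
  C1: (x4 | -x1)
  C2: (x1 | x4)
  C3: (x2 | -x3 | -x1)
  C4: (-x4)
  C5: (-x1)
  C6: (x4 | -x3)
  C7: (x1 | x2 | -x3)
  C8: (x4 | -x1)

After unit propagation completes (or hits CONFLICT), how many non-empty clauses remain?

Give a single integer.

Answer: 2

Derivation:
unit clause [-4] forces x4=F; simplify:
  drop 4 from [4, -1] -> [-1]
  drop 4 from [1, 4] -> [1]
  drop 4 from [4, -3] -> [-3]
  drop 4 from [4, -1] -> [-1]
  satisfied 1 clause(s); 7 remain; assigned so far: [4]
unit clause [-1] forces x1=F; simplify:
  drop 1 from [1] -> [] (empty!)
  drop 1 from [1, 2, -3] -> [2, -3]
  satisfied 4 clause(s); 3 remain; assigned so far: [1, 4]
CONFLICT (empty clause)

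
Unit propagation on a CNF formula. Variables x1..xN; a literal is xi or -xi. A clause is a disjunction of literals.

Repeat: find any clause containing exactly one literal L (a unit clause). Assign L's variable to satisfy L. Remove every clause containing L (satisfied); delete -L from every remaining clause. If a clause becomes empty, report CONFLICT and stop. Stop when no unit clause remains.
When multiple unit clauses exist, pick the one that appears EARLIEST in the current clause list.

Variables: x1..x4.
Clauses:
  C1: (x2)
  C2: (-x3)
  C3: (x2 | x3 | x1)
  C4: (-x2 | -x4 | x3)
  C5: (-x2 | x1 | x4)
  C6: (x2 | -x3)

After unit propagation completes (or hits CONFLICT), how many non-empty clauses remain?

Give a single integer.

Answer: 0

Derivation:
unit clause [2] forces x2=T; simplify:
  drop -2 from [-2, -4, 3] -> [-4, 3]
  drop -2 from [-2, 1, 4] -> [1, 4]
  satisfied 3 clause(s); 3 remain; assigned so far: [2]
unit clause [-3] forces x3=F; simplify:
  drop 3 from [-4, 3] -> [-4]
  satisfied 1 clause(s); 2 remain; assigned so far: [2, 3]
unit clause [-4] forces x4=F; simplify:
  drop 4 from [1, 4] -> [1]
  satisfied 1 clause(s); 1 remain; assigned so far: [2, 3, 4]
unit clause [1] forces x1=T; simplify:
  satisfied 1 clause(s); 0 remain; assigned so far: [1, 2, 3, 4]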